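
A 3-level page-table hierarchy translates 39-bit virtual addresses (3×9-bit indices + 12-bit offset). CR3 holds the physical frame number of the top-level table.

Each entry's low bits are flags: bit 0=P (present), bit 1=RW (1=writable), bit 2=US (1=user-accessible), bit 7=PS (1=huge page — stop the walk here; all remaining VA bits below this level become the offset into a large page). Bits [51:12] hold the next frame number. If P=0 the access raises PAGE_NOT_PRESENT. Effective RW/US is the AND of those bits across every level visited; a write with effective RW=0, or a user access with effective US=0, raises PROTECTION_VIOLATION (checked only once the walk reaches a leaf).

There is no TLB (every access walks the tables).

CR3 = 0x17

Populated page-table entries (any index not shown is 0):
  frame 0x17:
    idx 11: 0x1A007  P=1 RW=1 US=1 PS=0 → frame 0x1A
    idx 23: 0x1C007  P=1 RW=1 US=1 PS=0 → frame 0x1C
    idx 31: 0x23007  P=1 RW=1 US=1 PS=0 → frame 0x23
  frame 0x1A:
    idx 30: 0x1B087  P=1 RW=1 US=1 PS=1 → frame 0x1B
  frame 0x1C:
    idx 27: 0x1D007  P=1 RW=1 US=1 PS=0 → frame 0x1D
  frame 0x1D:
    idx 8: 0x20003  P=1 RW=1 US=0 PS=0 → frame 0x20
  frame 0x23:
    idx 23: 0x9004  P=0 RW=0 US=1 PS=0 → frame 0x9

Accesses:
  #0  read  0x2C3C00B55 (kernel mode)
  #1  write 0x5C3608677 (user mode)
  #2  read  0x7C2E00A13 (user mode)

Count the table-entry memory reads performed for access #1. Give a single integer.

Trace:
#0 VA=0x2C3C00B55 (r,kernel):
  L0 @0x17[11] → 0x1A007  P=1,RW=1,US=1,PS=0
  L1 @0x1A[30] → 0x1B087  P=1,RW=1,US=1,PS=1
  ⇒ phys 0x1BB55 (huge @L1)  [2 reads]
#1 VA=0x5C3608677 (w,user):
  L0 @0x17[23] → 0x1C007  P=1,RW=1,US=1,PS=0
  L1 @0x1C[27] → 0x1D007  P=1,RW=1,US=1,PS=0
  L2 @0x1D[8] → 0x20003  P=1,RW=1,US=0,PS=0
  ✗ PROTECTION_VIOLATION  [3 reads]
#2 VA=0x7C2E00A13 (r,user):
  L0 @0x17[31] → 0x23007  P=1,RW=1,US=1,PS=0
  L1 @0x23[23] → 0x9004  P=0,RW=0,US=1,PS=0
  ✗ PAGE_NOT_PRESENT  [2 reads]

Entries read for #1: 3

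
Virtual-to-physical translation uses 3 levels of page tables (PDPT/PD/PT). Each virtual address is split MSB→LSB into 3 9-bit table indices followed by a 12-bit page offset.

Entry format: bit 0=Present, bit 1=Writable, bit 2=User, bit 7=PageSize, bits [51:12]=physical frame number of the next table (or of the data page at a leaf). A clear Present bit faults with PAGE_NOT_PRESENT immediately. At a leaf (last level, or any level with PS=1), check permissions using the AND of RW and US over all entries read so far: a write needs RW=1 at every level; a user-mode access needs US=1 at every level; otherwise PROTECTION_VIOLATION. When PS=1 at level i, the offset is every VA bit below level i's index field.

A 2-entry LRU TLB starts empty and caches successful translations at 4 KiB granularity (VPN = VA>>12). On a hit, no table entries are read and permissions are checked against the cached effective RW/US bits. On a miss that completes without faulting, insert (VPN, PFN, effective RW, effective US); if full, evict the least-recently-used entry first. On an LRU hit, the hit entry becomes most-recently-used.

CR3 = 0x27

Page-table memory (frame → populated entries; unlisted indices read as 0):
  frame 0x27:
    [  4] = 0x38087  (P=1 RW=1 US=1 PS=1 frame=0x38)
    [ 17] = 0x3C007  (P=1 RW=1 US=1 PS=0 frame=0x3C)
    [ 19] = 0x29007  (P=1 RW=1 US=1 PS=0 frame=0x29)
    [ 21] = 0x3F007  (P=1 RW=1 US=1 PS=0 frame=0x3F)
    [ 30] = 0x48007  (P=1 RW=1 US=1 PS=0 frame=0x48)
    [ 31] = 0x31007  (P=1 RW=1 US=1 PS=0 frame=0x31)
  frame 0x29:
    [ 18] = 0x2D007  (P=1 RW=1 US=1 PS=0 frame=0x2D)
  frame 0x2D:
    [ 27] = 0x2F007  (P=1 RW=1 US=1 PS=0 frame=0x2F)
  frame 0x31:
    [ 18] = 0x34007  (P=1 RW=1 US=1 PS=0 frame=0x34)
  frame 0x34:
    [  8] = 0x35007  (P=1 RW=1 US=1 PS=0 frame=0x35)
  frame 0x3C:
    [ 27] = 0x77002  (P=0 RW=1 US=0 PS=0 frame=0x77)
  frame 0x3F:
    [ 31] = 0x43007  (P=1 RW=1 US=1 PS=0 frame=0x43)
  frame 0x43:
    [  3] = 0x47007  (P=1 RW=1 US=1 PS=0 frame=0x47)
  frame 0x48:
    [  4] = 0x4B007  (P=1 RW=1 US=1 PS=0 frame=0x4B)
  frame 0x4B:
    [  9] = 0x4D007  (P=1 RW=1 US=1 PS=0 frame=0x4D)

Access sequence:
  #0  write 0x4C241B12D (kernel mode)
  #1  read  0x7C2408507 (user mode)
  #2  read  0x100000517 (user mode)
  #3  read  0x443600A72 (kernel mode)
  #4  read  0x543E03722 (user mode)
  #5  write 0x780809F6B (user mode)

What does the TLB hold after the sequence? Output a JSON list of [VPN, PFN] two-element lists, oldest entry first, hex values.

Trace:
#0 VA=0x4C241B12D (w,kernel):
  L0 @0x27[19] → 0x29007  P=1,RW=1,US=1,PS=0
  L1 @0x29[18] → 0x2D007  P=1,RW=1,US=1,PS=0
  L2 @0x2D[27] → 0x2F007  P=1,RW=1,US=1,PS=0
  → PA=0x2F12D  (3 entries read)
#1 VA=0x7C2408507 (r,user):
  L0 @0x27[31] → 0x31007  P=1,RW=1,US=1,PS=0
  L1 @0x31[18] → 0x34007  P=1,RW=1,US=1,PS=0
  L2 @0x34[8] → 0x35007  P=1,RW=1,US=1,PS=0
  → PA=0x35507  (3 entries read)
#2 VA=0x100000517 (r,user):
  L0 @0x27[4] → 0x38087  P=1,RW=1,US=1,PS=1
  → PA=0x38517 (huge @L0)  (1 entries read)
#3 VA=0x443600A72 (r,kernel):
  L0 @0x27[17] → 0x3C007  P=1,RW=1,US=1,PS=0
  L1 @0x3C[27] → 0x77002  P=0,RW=1,US=0,PS=0
  → PAGE_NOT_PRESENT  (2 entries read)
#4 VA=0x543E03722 (r,user):
  L0 @0x27[21] → 0x3F007  P=1,RW=1,US=1,PS=0
  L1 @0x3F[31] → 0x43007  P=1,RW=1,US=1,PS=0
  L2 @0x43[3] → 0x47007  P=1,RW=1,US=1,PS=0
  → PA=0x47722  (3 entries read)
#5 VA=0x780809F6B (w,user):
  L0 @0x27[30] → 0x48007  P=1,RW=1,US=1,PS=0
  L1 @0x48[4] → 0x4B007  P=1,RW=1,US=1,PS=0
  L2 @0x4B[9] → 0x4D007  P=1,RW=1,US=1,PS=0
  → PA=0x4DF6B  (3 entries read)

TLB: [["0x543E03", "0x47"], ["0x780809", "0x4D"]]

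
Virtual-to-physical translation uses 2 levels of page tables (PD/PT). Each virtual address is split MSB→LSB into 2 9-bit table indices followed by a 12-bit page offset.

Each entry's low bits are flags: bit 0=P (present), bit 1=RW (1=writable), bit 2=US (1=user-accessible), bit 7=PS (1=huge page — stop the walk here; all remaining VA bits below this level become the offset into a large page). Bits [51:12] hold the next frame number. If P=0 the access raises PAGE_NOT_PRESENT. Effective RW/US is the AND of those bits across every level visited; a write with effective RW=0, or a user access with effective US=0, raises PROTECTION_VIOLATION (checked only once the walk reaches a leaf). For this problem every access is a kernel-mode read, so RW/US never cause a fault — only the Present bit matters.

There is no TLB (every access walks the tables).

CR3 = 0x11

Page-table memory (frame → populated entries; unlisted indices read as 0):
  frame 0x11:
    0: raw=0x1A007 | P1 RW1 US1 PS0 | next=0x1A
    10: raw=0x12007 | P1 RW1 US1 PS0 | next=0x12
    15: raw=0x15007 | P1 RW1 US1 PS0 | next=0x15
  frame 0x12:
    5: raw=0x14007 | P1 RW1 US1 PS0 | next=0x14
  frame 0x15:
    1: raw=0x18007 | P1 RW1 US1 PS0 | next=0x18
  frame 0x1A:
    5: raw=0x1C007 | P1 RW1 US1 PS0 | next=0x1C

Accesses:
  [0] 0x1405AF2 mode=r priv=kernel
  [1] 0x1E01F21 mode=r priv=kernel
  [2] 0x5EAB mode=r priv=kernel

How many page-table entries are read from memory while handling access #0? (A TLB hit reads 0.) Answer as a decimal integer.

Trace:
#0 VA=0x1405AF2 (r,kernel):
  L0: frame=0x11 idx=10 entry=0x12007 [P=1 RW=1 US=1 PS=0]
  L1: frame=0x12 idx=5 entry=0x14007 [P=1 RW=1 US=1 PS=0]
  ✓ 0x14AF2  — 2 lookups
#1 VA=0x1E01F21 (r,kernel):
  L0: frame=0x11 idx=15 entry=0x15007 [P=1 RW=1 US=1 PS=0]
  L1: frame=0x15 idx=1 entry=0x18007 [P=1 RW=1 US=1 PS=0]
  ✓ 0x18F21  — 2 lookups
#2 VA=0x5EAB (r,kernel):
  L0: frame=0x11 idx=0 entry=0x1A007 [P=1 RW=1 US=1 PS=0]
  L1: frame=0x1A idx=5 entry=0x1C007 [P=1 RW=1 US=1 PS=0]
  ✓ 0x1CEAB  — 2 lookups

Entries read for #0: 2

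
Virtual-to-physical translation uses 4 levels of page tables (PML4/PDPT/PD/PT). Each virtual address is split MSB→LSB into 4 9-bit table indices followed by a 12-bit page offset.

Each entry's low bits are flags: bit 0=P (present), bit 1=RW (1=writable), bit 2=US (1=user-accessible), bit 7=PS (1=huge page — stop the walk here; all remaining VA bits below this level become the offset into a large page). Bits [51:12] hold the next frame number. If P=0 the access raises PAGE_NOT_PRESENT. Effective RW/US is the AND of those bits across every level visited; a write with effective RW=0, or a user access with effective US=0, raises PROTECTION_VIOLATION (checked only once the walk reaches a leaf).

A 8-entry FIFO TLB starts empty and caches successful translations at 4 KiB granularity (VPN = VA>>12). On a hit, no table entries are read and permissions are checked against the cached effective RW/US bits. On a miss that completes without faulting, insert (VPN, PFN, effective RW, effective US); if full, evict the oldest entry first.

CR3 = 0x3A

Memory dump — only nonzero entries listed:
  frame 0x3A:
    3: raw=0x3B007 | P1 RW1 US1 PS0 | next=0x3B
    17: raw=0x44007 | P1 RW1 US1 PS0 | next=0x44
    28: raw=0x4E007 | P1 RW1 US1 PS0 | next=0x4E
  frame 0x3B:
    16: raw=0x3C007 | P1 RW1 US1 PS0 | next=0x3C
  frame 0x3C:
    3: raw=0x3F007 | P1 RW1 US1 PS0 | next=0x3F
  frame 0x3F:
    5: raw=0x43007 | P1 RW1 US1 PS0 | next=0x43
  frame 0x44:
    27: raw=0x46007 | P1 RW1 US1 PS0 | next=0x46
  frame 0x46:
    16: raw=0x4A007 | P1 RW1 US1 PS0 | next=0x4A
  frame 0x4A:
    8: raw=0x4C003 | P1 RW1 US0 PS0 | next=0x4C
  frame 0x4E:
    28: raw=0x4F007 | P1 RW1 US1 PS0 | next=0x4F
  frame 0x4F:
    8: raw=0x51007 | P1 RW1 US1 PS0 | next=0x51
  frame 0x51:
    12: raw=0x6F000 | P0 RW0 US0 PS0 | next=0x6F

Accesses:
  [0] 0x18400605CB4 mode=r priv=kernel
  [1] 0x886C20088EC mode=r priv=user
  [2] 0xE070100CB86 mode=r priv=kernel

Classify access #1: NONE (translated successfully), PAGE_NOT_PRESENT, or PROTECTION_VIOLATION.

Trace:
#0 VA=0x18400605CB4 (r,kernel):
  L0 @0x3A[3] → 0x3B007  P=1,RW=1,US=1,PS=0
  L1 @0x3B[16] → 0x3C007  P=1,RW=1,US=1,PS=0
  L2 @0x3C[3] → 0x3F007  P=1,RW=1,US=1,PS=0
  L3 @0x3F[5] → 0x43007  P=1,RW=1,US=1,PS=0
  ✓ 0x43CB4  — 4 lookups
#1 VA=0x886C20088EC (r,user):
  L0 @0x3A[17] → 0x44007  P=1,RW=1,US=1,PS=0
  L1 @0x44[27] → 0x46007  P=1,RW=1,US=1,PS=0
  L2 @0x46[16] → 0x4A007  P=1,RW=1,US=1,PS=0
  L3 @0x4A[8] → 0x4C003  P=1,RW=1,US=0,PS=0
  ⇒ fault: PROTECTION_VIOLATION  — 4 lookups
#2 VA=0xE070100CB86 (r,kernel):
  L0 @0x3A[28] → 0x4E007  P=1,RW=1,US=1,PS=0
  L1 @0x4E[28] → 0x4F007  P=1,RW=1,US=1,PS=0
  L2 @0x4F[8] → 0x51007  P=1,RW=1,US=1,PS=0
  L3 @0x51[12] → 0x6F000  P=0,RW=0,US=0,PS=0
  ⇒ fault: PAGE_NOT_PRESENT  — 4 lookups

Access #1 fault: PROTECTION_VIOLATION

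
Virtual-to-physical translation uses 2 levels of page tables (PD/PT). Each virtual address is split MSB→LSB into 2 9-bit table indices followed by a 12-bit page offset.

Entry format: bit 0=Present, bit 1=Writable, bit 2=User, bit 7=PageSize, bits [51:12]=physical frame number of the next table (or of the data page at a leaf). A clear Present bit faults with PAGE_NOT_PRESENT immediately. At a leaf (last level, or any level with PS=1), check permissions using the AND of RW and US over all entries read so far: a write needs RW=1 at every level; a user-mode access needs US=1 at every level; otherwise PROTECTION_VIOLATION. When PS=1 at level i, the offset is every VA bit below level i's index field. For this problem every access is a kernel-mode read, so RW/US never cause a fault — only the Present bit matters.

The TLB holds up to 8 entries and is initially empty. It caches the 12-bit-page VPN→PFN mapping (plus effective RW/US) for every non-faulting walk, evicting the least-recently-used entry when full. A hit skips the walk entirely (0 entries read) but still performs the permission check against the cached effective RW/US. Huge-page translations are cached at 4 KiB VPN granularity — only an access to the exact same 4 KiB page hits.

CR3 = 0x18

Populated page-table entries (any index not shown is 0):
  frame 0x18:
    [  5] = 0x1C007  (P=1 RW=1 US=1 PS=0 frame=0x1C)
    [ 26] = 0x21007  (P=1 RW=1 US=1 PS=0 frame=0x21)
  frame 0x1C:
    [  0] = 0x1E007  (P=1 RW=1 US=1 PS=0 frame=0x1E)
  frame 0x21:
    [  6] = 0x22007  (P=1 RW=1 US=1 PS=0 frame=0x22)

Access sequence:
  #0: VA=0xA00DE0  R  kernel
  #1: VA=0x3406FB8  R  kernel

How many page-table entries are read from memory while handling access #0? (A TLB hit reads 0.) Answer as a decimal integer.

Walk each access:
#0 VA=0xA00DE0 (r,kernel):
  lvl0: tbl 0x18, slot 5 ⇒ 0x1C007 (P1/RW1/US1/PS0)
  lvl1: tbl 0x1C, slot 0 ⇒ 0x1E007 (P1/RW1/US1/PS0)
  → PA=0x1EDE0  (2 entries read)
#1 VA=0x3406FB8 (r,kernel):
  lvl0: tbl 0x18, slot 26 ⇒ 0x21007 (P1/RW1/US1/PS0)
  lvl1: tbl 0x21, slot 6 ⇒ 0x22007 (P1/RW1/US1/PS0)
  → PA=0x22FB8  (2 entries read)

Entries read for #0: 2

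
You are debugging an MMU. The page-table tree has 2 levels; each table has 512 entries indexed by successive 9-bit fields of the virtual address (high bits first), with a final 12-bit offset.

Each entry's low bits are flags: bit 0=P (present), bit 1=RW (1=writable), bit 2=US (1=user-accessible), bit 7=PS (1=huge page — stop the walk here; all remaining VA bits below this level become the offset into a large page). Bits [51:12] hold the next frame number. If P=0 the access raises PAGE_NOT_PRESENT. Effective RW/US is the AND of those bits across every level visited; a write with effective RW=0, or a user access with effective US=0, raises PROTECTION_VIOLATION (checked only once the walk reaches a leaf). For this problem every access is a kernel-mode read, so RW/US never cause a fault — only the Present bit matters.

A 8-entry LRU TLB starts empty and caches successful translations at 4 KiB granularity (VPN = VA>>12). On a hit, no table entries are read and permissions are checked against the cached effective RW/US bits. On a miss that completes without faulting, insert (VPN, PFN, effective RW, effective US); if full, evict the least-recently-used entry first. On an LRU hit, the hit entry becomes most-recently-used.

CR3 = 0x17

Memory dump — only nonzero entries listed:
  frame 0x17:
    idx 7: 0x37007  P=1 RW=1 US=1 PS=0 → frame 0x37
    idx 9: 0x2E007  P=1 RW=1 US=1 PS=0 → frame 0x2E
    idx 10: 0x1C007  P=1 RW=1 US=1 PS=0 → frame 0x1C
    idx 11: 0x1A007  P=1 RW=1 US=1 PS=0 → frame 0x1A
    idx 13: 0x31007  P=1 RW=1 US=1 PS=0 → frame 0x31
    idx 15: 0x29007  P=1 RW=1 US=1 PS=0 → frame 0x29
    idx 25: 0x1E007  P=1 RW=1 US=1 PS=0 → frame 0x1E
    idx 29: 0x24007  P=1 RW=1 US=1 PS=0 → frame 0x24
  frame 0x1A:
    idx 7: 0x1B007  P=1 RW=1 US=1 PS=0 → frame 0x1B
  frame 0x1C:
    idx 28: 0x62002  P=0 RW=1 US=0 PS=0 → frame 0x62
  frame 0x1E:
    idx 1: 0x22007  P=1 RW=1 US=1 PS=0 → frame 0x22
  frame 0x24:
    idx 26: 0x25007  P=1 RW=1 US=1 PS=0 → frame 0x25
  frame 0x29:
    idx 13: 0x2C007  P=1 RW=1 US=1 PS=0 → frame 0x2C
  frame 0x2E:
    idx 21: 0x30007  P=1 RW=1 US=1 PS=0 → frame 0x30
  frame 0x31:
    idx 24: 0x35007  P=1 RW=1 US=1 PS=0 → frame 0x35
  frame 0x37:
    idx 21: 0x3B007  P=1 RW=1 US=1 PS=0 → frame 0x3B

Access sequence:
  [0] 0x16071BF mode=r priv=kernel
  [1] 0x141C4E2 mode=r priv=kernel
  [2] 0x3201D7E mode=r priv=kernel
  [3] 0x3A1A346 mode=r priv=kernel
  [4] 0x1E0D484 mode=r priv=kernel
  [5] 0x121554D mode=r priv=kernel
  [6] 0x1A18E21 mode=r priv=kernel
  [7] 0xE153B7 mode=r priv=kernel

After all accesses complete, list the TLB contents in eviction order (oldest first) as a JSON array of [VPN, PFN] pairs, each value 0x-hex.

Per-access translation:
#0 VA=0x16071BF (r,kernel):
  lvl0: tbl 0x17, slot 11 ⇒ 0x1A007 (P1/RW1/US1/PS0)
  lvl1: tbl 0x1A, slot 7 ⇒ 0x1B007 (P1/RW1/US1/PS0)
  → PA=0x1B1BF  (2 entries read)
#1 VA=0x141C4E2 (r,kernel):
  lvl0: tbl 0x17, slot 10 ⇒ 0x1C007 (P1/RW1/US1/PS0)
  lvl1: tbl 0x1C, slot 28 ⇒ 0x62002 (P0/RW1/US0/PS0)
  ⇒ fault: PAGE_NOT_PRESENT  — 2 lookups
#2 VA=0x3201D7E (r,kernel):
  lvl0: tbl 0x17, slot 25 ⇒ 0x1E007 (P1/RW1/US1/PS0)
  lvl1: tbl 0x1E, slot 1 ⇒ 0x22007 (P1/RW1/US1/PS0)
  → PA=0x22D7E  (2 entries read)
#3 VA=0x3A1A346 (r,kernel):
  lvl0: tbl 0x17, slot 29 ⇒ 0x24007 (P1/RW1/US1/PS0)
  lvl1: tbl 0x24, slot 26 ⇒ 0x25007 (P1/RW1/US1/PS0)
  → PA=0x25346  (2 entries read)
#4 VA=0x1E0D484 (r,kernel):
  lvl0: tbl 0x17, slot 15 ⇒ 0x29007 (P1/RW1/US1/PS0)
  lvl1: tbl 0x29, slot 13 ⇒ 0x2C007 (P1/RW1/US1/PS0)
  → PA=0x2C484  (2 entries read)
#5 VA=0x121554D (r,kernel):
  lvl0: tbl 0x17, slot 9 ⇒ 0x2E007 (P1/RW1/US1/PS0)
  lvl1: tbl 0x2E, slot 21 ⇒ 0x30007 (P1/RW1/US1/PS0)
  → PA=0x3054D  (2 entries read)
#6 VA=0x1A18E21 (r,kernel):
  lvl0: tbl 0x17, slot 13 ⇒ 0x31007 (P1/RW1/US1/PS0)
  lvl1: tbl 0x31, slot 24 ⇒ 0x35007 (P1/RW1/US1/PS0)
  → PA=0x35E21  (2 entries read)
#7 VA=0xE153B7 (r,kernel):
  lvl0: tbl 0x17, slot 7 ⇒ 0x37007 (P1/RW1/US1/PS0)
  lvl1: tbl 0x37, slot 21 ⇒ 0x3B007 (P1/RW1/US1/PS0)
  → PA=0x3B3B7  (2 entries read)

TLB: [["0x1607", "0x1B"], ["0x3201", "0x22"], ["0x3A1A", "0x25"], ["0x1E0D", "0x2C"], ["0x1215", "0x30"], ["0x1A18", "0x35"], ["0xE15", "0x3B"]]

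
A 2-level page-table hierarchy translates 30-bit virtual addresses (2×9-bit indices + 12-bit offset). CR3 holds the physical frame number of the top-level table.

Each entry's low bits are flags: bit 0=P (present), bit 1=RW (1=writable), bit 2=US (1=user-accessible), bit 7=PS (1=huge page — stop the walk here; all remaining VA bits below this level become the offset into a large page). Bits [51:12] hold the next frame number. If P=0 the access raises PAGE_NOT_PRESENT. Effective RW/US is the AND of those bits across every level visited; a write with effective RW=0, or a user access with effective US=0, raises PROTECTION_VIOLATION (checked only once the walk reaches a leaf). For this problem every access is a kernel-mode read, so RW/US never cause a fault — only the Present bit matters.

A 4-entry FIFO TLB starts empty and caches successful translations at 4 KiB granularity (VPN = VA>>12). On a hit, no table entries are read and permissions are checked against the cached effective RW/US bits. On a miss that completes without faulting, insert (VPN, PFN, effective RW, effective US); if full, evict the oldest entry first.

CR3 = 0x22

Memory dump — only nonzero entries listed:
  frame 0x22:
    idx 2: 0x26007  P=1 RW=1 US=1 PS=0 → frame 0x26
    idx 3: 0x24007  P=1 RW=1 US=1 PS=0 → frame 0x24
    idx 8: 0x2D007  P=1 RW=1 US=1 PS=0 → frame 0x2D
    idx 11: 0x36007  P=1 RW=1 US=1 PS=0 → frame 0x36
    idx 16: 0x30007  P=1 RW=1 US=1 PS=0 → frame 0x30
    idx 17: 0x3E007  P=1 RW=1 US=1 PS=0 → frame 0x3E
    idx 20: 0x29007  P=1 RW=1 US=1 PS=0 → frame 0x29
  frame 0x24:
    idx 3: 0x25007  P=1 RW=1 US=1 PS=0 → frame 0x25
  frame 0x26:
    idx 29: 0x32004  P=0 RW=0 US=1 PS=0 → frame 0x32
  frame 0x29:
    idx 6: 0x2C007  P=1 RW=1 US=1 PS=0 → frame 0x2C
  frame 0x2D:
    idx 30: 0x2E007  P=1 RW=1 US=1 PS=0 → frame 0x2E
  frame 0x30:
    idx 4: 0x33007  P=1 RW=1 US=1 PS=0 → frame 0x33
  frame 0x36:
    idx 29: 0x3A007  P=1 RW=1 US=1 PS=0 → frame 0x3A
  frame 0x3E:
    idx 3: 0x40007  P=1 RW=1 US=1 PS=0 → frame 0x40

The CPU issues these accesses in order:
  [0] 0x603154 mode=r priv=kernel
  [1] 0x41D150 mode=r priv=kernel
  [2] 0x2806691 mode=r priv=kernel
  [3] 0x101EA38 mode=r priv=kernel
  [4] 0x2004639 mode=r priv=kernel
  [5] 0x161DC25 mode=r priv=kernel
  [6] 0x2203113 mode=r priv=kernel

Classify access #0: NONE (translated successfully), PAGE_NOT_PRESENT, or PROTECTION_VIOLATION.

Per-access translation:
#0 VA=0x603154 (r,kernel):
  [0] read 0x22 idx=3: raw=0x24007 flags P=1 W=1 U=1 S=0
  [1] read 0x24 idx=3: raw=0x25007 flags P=1 W=1 U=1 S=0
  ✓ 0x25154  — 2 lookups
#1 VA=0x41D150 (r,kernel):
  [0] read 0x22 idx=2: raw=0x26007 flags P=1 W=1 U=1 S=0
  [1] read 0x26 idx=29: raw=0x32004 flags P=0 W=0 U=1 S=0
  ✗ PAGE_NOT_PRESENT  [2 reads]
#2 VA=0x2806691 (r,kernel):
  [0] read 0x22 idx=20: raw=0x29007 flags P=1 W=1 U=1 S=0
  [1] read 0x29 idx=6: raw=0x2C007 flags P=1 W=1 U=1 S=0
  ✓ 0x2C691  — 2 lookups
#3 VA=0x101EA38 (r,kernel):
  [0] read 0x22 idx=8: raw=0x2D007 flags P=1 W=1 U=1 S=0
  [1] read 0x2D idx=30: raw=0x2E007 flags P=1 W=1 U=1 S=0
  ✓ 0x2EA38  — 2 lookups
#4 VA=0x2004639 (r,kernel):
  [0] read 0x22 idx=16: raw=0x30007 flags P=1 W=1 U=1 S=0
  [1] read 0x30 idx=4: raw=0x33007 flags P=1 W=1 U=1 S=0
  ✓ 0x33639  — 2 lookups
#5 VA=0x161DC25 (r,kernel):
  [0] read 0x22 idx=11: raw=0x36007 flags P=1 W=1 U=1 S=0
  [1] read 0x36 idx=29: raw=0x3A007 flags P=1 W=1 U=1 S=0
  ✓ 0x3AC25  — 2 lookups
#6 VA=0x2203113 (r,kernel):
  [0] read 0x22 idx=17: raw=0x3E007 flags P=1 W=1 U=1 S=0
  [1] read 0x3E idx=3: raw=0x40007 flags P=1 W=1 U=1 S=0
  ✓ 0x40113  — 2 lookups

Access #0 fault: NONE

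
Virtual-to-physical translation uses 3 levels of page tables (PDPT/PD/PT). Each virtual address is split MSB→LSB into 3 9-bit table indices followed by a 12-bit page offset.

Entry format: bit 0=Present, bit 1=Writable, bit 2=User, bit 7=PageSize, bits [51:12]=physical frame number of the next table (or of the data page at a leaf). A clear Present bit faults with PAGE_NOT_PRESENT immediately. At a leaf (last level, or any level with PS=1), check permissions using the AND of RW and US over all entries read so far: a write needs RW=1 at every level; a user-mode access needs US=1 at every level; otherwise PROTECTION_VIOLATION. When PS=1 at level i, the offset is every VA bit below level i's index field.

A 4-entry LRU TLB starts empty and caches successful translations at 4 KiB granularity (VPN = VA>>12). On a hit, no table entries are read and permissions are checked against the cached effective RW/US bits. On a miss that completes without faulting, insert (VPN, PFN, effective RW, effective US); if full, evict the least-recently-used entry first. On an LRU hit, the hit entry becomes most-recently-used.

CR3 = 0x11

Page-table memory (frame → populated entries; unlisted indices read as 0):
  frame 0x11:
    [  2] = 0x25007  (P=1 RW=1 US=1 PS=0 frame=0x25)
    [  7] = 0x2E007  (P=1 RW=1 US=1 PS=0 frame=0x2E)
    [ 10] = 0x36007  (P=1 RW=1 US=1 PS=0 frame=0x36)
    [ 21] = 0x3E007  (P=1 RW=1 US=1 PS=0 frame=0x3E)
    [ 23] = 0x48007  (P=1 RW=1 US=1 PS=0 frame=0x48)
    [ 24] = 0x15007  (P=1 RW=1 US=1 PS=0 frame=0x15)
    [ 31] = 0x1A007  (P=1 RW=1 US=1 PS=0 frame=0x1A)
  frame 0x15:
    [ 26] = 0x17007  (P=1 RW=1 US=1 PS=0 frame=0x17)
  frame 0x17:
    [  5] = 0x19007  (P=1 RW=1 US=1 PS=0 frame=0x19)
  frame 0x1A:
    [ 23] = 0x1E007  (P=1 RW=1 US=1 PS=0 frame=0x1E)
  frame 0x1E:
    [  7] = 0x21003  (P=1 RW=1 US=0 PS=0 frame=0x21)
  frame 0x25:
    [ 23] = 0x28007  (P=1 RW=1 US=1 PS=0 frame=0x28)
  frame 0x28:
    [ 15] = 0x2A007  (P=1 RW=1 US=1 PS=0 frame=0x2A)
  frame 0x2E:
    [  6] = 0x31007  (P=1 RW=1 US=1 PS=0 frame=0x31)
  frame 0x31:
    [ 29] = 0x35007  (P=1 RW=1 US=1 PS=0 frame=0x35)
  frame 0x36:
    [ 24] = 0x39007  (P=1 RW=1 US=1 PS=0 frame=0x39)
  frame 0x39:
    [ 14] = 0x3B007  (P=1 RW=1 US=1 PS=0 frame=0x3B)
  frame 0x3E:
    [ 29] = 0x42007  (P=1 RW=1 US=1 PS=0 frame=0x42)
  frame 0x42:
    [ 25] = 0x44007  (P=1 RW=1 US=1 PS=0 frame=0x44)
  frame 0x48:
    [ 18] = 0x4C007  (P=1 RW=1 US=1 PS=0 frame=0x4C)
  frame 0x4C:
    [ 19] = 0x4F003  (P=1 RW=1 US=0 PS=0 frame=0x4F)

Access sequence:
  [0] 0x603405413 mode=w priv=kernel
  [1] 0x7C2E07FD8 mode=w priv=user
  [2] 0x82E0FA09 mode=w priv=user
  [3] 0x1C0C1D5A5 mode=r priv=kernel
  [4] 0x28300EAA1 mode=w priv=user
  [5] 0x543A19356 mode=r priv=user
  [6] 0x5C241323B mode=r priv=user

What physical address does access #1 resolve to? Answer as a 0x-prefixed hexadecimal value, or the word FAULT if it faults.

Per-access translation:
#0 VA=0x603405413 (w,kernel):
  [0] read 0x11 idx=24: raw=0x15007 flags P=1 W=1 U=1 S=0
  [1] read 0x15 idx=26: raw=0x17007 flags P=1 W=1 U=1 S=0
  [2] read 0x17 idx=5: raw=0x19007 flags P=1 W=1 U=1 S=0
  ⇒ phys 0x19413  [3 reads]
#1 VA=0x7C2E07FD8 (w,user):
  [0] read 0x11 idx=31: raw=0x1A007 flags P=1 W=1 U=1 S=0
  [1] read 0x1A idx=23: raw=0x1E007 flags P=1 W=1 U=1 S=0
  [2] read 0x1E idx=7: raw=0x21003 flags P=1 W=1 U=0 S=0
  ✗ PROTECTION_VIOLATION  [3 reads]
#2 VA=0x82E0FA09 (w,user):
  [0] read 0x11 idx=2: raw=0x25007 flags P=1 W=1 U=1 S=0
  [1] read 0x25 idx=23: raw=0x28007 flags P=1 W=1 U=1 S=0
  [2] read 0x28 idx=15: raw=0x2A007 flags P=1 W=1 U=1 S=0
  ⇒ phys 0x2AA09  [3 reads]
#3 VA=0x1C0C1D5A5 (r,kernel):
  [0] read 0x11 idx=7: raw=0x2E007 flags P=1 W=1 U=1 S=0
  [1] read 0x2E idx=6: raw=0x31007 flags P=1 W=1 U=1 S=0
  [2] read 0x31 idx=29: raw=0x35007 flags P=1 W=1 U=1 S=0
  ⇒ phys 0x355A5  [3 reads]
#4 VA=0x28300EAA1 (w,user):
  [0] read 0x11 idx=10: raw=0x36007 flags P=1 W=1 U=1 S=0
  [1] read 0x36 idx=24: raw=0x39007 flags P=1 W=1 U=1 S=0
  [2] read 0x39 idx=14: raw=0x3B007 flags P=1 W=1 U=1 S=0
  ⇒ phys 0x3BAA1  [3 reads]
#5 VA=0x543A19356 (r,user):
  [0] read 0x11 idx=21: raw=0x3E007 flags P=1 W=1 U=1 S=0
  [1] read 0x3E idx=29: raw=0x42007 flags P=1 W=1 U=1 S=0
  [2] read 0x42 idx=25: raw=0x44007 flags P=1 W=1 U=1 S=0
  ⇒ phys 0x44356  [3 reads]
#6 VA=0x5C241323B (r,user):
  [0] read 0x11 idx=23: raw=0x48007 flags P=1 W=1 U=1 S=0
  [1] read 0x48 idx=18: raw=0x4C007 flags P=1 W=1 U=1 S=0
  [2] read 0x4C idx=19: raw=0x4F003 flags P=1 W=1 U=0 S=0
  ✗ PROTECTION_VIOLATION  [3 reads]

Access #1 PA: FAULT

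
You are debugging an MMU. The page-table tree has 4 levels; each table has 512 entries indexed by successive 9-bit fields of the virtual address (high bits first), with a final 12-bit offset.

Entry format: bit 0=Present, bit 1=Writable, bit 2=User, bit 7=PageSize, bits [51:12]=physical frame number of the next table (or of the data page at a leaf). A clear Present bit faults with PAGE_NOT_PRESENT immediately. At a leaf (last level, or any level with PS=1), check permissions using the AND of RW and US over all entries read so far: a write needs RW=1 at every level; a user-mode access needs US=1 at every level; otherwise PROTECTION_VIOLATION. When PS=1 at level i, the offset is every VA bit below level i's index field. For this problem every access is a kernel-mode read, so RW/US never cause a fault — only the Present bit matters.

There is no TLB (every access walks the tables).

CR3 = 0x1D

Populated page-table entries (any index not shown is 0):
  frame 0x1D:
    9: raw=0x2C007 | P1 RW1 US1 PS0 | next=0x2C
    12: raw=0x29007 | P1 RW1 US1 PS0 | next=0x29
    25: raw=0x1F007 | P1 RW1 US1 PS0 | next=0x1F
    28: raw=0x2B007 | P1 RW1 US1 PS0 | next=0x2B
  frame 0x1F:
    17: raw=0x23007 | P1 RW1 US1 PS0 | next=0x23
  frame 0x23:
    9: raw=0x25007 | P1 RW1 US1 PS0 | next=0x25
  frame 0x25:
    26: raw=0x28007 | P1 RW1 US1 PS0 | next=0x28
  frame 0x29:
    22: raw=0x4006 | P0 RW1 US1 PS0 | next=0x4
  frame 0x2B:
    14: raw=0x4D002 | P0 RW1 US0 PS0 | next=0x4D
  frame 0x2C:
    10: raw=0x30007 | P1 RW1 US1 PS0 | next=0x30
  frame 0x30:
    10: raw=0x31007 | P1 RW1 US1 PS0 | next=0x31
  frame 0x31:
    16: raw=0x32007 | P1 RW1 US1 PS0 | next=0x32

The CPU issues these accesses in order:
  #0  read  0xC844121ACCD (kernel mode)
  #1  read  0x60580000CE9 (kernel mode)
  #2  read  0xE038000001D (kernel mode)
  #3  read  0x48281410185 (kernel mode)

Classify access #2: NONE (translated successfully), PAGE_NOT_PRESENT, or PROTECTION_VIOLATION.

Trace:
#0 VA=0xC844121ACCD (r,kernel):
  L0 @0x1D[25] → 0x1F007  P=1,RW=1,US=1,PS=0
  L1 @0x1F[17] → 0x23007  P=1,RW=1,US=1,PS=0
  L2 @0x23[9] → 0x25007  P=1,RW=1,US=1,PS=0
  L3 @0x25[26] → 0x28007  P=1,RW=1,US=1,PS=0
  → PA=0x28CCD  (4 entries read)
#1 VA=0x60580000CE9 (r,kernel):
  L0 @0x1D[12] → 0x29007  P=1,RW=1,US=1,PS=0
  L1 @0x29[22] → 0x4006  P=0,RW=1,US=1,PS=0
  ⇒ fault: PAGE_NOT_PRESENT  — 2 lookups
#2 VA=0xE038000001D (r,kernel):
  L0 @0x1D[28] → 0x2B007  P=1,RW=1,US=1,PS=0
  L1 @0x2B[14] → 0x4D002  P=0,RW=1,US=0,PS=0
  ⇒ fault: PAGE_NOT_PRESENT  — 2 lookups
#3 VA=0x48281410185 (r,kernel):
  L0 @0x1D[9] → 0x2C007  P=1,RW=1,US=1,PS=0
  L1 @0x2C[10] → 0x30007  P=1,RW=1,US=1,PS=0
  L2 @0x30[10] → 0x31007  P=1,RW=1,US=1,PS=0
  L3 @0x31[16] → 0x32007  P=1,RW=1,US=1,PS=0
  → PA=0x32185  (4 entries read)

Access #2 fault: PAGE_NOT_PRESENT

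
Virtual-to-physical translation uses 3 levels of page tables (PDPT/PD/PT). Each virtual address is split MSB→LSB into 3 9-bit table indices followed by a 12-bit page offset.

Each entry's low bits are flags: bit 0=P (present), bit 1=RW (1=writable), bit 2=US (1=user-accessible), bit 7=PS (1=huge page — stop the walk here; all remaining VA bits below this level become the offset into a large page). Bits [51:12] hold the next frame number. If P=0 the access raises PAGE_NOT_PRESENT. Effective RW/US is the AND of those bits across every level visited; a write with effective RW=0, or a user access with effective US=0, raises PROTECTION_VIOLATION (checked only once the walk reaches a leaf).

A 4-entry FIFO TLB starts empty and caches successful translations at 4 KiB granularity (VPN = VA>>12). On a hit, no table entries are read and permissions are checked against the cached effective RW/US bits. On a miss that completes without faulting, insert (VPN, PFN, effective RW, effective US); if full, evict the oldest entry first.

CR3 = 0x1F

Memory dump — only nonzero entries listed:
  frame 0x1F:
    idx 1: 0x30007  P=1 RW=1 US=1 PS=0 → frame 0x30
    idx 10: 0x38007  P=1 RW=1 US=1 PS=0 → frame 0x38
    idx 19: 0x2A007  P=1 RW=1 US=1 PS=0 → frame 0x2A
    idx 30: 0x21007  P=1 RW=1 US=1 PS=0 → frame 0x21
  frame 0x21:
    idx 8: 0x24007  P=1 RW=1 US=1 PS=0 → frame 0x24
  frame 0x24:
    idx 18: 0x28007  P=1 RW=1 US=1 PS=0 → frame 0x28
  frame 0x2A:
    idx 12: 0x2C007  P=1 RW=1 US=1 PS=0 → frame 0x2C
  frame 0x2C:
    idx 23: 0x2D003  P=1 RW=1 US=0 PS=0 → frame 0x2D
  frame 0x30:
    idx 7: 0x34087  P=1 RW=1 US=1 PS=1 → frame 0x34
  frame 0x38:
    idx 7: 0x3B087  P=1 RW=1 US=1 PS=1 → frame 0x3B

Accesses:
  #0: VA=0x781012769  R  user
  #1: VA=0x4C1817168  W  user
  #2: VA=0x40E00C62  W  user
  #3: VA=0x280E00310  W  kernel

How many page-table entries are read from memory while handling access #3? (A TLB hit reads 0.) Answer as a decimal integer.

Per-access translation:
#0 VA=0x781012769 (r,user):
  lvl0: tbl 0x1F, slot 30 ⇒ 0x21007 (P1/RW1/US1/PS0)
  lvl1: tbl 0x21, slot 8 ⇒ 0x24007 (P1/RW1/US1/PS0)
  lvl2: tbl 0x24, slot 18 ⇒ 0x28007 (P1/RW1/US1/PS0)
  ⇒ phys 0x28769  [3 reads]
#1 VA=0x4C1817168 (w,user):
  lvl0: tbl 0x1F, slot 19 ⇒ 0x2A007 (P1/RW1/US1/PS0)
  lvl1: tbl 0x2A, slot 12 ⇒ 0x2C007 (P1/RW1/US1/PS0)
  lvl2: tbl 0x2C, slot 23 ⇒ 0x2D003 (P1/RW1/US0/PS0)
  ⇒ fault: PROTECTION_VIOLATION  — 3 lookups
#2 VA=0x40E00C62 (w,user):
  lvl0: tbl 0x1F, slot 1 ⇒ 0x30007 (P1/RW1/US1/PS0)
  lvl1: tbl 0x30, slot 7 ⇒ 0x34087 (P1/RW1/US1/PS1)
  ⇒ phys 0x34C62 (huge @L1)  [2 reads]
#3 VA=0x280E00310 (w,kernel):
  lvl0: tbl 0x1F, slot 10 ⇒ 0x38007 (P1/RW1/US1/PS0)
  lvl1: tbl 0x38, slot 7 ⇒ 0x3B087 (P1/RW1/US1/PS1)
  ⇒ phys 0x3B310 (huge @L1)  [2 reads]

Entries read for #3: 2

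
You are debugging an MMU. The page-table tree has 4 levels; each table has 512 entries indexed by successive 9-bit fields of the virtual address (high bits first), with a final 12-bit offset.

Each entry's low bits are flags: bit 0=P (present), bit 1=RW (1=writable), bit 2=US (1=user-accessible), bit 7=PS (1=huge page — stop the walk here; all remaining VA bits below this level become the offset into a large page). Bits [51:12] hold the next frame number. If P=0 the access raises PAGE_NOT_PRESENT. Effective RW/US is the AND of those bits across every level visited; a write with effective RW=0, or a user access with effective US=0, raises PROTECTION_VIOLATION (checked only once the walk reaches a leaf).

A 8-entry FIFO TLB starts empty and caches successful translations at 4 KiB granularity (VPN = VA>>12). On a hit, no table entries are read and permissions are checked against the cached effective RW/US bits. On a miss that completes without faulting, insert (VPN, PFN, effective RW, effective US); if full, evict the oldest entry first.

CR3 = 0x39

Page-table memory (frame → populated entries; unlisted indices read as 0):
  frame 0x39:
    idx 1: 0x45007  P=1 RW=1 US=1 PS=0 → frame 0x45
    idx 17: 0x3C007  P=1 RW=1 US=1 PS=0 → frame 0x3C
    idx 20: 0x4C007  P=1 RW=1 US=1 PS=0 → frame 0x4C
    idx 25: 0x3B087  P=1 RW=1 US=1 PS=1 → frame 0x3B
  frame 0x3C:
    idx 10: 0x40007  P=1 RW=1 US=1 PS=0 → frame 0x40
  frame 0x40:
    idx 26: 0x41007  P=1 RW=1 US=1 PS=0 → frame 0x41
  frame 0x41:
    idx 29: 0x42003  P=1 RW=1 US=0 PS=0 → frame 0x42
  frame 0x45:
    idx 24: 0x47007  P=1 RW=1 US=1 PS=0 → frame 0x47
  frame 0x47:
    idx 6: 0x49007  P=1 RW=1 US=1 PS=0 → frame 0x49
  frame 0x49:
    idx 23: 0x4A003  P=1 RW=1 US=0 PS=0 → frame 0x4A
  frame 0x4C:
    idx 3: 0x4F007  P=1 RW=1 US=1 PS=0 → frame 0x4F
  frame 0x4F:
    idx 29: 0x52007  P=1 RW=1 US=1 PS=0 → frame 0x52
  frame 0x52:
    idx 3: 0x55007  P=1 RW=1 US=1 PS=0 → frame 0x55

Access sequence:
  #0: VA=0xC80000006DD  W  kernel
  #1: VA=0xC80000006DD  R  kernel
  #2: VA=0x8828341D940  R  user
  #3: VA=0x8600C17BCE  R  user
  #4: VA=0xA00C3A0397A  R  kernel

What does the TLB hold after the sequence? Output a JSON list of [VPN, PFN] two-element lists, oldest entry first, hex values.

Per-access translation:
#0 VA=0xC80000006DD (w,kernel):
  L0 @0x39[25] → 0x3B087  P=1,RW=1,US=1,PS=1
  → PA=0x3B6DD (huge @L0)  (1 entries read)
#1 VA=0xC80000006DD (r,kernel):
  TLB hit vpn=0xC8000000 → PA=0x3B6DD
#2 VA=0x8828341D940 (r,user):
  L0 @0x39[17] → 0x3C007  P=1,RW=1,US=1,PS=0
  L1 @0x3C[10] → 0x40007  P=1,RW=1,US=1,PS=0
  L2 @0x40[26] → 0x41007  P=1,RW=1,US=1,PS=0
  L3 @0x41[29] → 0x42003  P=1,RW=1,US=0,PS=0
  → PROTECTION_VIOLATION  (4 entries read)
#3 VA=0x8600C17BCE (r,user):
  L0 @0x39[1] → 0x45007  P=1,RW=1,US=1,PS=0
  L1 @0x45[24] → 0x47007  P=1,RW=1,US=1,PS=0
  L2 @0x47[6] → 0x49007  P=1,RW=1,US=1,PS=0
  L3 @0x49[23] → 0x4A003  P=1,RW=1,US=0,PS=0
  → PROTECTION_VIOLATION  (4 entries read)
#4 VA=0xA00C3A0397A (r,kernel):
  L0 @0x39[20] → 0x4C007  P=1,RW=1,US=1,PS=0
  L1 @0x4C[3] → 0x4F007  P=1,RW=1,US=1,PS=0
  L2 @0x4F[29] → 0x52007  P=1,RW=1,US=1,PS=0
  L3 @0x52[3] → 0x55007  P=1,RW=1,US=1,PS=0
  → PA=0x5597A  (4 entries read)

TLB: [["0xC8000000", "0x3B"], ["0xA00C3A03", "0x55"]]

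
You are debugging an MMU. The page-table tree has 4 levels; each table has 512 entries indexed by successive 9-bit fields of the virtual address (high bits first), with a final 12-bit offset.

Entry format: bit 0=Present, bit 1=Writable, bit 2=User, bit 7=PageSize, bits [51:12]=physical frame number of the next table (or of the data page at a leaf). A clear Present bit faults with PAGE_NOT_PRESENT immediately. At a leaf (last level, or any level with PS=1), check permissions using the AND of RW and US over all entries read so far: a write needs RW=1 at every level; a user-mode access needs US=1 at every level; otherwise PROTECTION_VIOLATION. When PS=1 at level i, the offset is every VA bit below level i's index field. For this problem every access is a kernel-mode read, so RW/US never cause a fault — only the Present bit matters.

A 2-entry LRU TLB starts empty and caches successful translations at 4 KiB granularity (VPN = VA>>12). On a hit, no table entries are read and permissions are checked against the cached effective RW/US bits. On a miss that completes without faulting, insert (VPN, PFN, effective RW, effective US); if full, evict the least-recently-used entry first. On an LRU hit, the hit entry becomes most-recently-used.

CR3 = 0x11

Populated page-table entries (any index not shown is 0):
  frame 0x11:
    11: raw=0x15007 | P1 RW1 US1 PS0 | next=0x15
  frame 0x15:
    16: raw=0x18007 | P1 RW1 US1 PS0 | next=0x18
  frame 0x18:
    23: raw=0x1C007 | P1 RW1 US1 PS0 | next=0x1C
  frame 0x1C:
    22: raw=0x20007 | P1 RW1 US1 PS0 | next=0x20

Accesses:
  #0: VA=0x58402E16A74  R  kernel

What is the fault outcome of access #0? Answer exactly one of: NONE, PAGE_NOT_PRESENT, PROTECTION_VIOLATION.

Walk each access:
#0 VA=0x58402E16A74 (r,kernel):
  [0] read 0x11 idx=11: raw=0x15007 flags P=1 W=1 U=1 S=0
  [1] read 0x15 idx=16: raw=0x18007 flags P=1 W=1 U=1 S=0
  [2] read 0x18 idx=23: raw=0x1C007 flags P=1 W=1 U=1 S=0
  [3] read 0x1C idx=22: raw=0x20007 flags P=1 W=1 U=1 S=0
  ✓ 0x20A74  — 4 lookups

Access #0 fault: NONE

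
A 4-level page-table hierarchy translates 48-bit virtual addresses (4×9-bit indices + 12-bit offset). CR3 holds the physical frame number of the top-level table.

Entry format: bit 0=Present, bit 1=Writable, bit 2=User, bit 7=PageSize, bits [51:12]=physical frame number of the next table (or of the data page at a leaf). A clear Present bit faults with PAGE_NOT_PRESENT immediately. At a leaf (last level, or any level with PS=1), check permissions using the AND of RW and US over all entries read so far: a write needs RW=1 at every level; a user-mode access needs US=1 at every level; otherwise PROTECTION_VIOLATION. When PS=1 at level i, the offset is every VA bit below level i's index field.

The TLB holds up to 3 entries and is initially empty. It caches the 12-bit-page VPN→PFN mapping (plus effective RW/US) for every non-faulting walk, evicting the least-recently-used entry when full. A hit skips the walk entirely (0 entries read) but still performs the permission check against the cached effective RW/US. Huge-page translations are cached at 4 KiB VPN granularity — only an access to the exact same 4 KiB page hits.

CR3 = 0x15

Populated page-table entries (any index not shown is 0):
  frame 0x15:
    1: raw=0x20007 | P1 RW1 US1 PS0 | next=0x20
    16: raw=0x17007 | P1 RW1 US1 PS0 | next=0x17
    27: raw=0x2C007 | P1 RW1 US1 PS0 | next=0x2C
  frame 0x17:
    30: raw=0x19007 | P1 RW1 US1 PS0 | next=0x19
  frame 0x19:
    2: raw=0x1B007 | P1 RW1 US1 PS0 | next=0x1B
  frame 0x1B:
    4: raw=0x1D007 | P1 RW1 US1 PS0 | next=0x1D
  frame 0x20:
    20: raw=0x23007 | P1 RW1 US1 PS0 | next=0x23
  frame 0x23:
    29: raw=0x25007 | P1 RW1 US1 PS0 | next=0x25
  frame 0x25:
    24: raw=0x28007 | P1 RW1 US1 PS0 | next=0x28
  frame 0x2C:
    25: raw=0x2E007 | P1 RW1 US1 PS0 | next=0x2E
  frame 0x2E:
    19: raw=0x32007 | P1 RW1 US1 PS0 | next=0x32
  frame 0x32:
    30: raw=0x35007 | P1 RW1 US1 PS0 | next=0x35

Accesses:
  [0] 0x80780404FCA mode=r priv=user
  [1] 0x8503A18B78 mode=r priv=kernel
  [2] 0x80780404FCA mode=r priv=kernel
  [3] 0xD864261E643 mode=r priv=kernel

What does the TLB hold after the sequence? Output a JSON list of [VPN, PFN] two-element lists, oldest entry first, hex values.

Per-access translation:
#0 VA=0x80780404FCA (r,user):
  L0: frame=0x15 idx=16 entry=0x17007 [P=1 RW=1 US=1 PS=0]
  L1: frame=0x17 idx=30 entry=0x19007 [P=1 RW=1 US=1 PS=0]
  L2: frame=0x19 idx=2 entry=0x1B007 [P=1 RW=1 US=1 PS=0]
  L3: frame=0x1B idx=4 entry=0x1D007 [P=1 RW=1 US=1 PS=0]
  ⇒ phys 0x1DFCA  [4 reads]
#1 VA=0x8503A18B78 (r,kernel):
  L0: frame=0x15 idx=1 entry=0x20007 [P=1 RW=1 US=1 PS=0]
  L1: frame=0x20 idx=20 entry=0x23007 [P=1 RW=1 US=1 PS=0]
  L2: frame=0x23 idx=29 entry=0x25007 [P=1 RW=1 US=1 PS=0]
  L3: frame=0x25 idx=24 entry=0x28007 [P=1 RW=1 US=1 PS=0]
  ⇒ phys 0x28B78  [4 reads]
#2 VA=0x80780404FCA (r,kernel):
  TLB hit vpn=0x80780404 → PA=0x1DFCA
#3 VA=0xD864261E643 (r,kernel):
  L0: frame=0x15 idx=27 entry=0x2C007 [P=1 RW=1 US=1 PS=0]
  L1: frame=0x2C idx=25 entry=0x2E007 [P=1 RW=1 US=1 PS=0]
  L2: frame=0x2E idx=19 entry=0x32007 [P=1 RW=1 US=1 PS=0]
  L3: frame=0x32 idx=30 entry=0x35007 [P=1 RW=1 US=1 PS=0]
  ⇒ phys 0x35643  [4 reads]

TLB: [["0x8503A18", "0x28"], ["0x80780404", "0x1D"], ["0xD864261E", "0x35"]]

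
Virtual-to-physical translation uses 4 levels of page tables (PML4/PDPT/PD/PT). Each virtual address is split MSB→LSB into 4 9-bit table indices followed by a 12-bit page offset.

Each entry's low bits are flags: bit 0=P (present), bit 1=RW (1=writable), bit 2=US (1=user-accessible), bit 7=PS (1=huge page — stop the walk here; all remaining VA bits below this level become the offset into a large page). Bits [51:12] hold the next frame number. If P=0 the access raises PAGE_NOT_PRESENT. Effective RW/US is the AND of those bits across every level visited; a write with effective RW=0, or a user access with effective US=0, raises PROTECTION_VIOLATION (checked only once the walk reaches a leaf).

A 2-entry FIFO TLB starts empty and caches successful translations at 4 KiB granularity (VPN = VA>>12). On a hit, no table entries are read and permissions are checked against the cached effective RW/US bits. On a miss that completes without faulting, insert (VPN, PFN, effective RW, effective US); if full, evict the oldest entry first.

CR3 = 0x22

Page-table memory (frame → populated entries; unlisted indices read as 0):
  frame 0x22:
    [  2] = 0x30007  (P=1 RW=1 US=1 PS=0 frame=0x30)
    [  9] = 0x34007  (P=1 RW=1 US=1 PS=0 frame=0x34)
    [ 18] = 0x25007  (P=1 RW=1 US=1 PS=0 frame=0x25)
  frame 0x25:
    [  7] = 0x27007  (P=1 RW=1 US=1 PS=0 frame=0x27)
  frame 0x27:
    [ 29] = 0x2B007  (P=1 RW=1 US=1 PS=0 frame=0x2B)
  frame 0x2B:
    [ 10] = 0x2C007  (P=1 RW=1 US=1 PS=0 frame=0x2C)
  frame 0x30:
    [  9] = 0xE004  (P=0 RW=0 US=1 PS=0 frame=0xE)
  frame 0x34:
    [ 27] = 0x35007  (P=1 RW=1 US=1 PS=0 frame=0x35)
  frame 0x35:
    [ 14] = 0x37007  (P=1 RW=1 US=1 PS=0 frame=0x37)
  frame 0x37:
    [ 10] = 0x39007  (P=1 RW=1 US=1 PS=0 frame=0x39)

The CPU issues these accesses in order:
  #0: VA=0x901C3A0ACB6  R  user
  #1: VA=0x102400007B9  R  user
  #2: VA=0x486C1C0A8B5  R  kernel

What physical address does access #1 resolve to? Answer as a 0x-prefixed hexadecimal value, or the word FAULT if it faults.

Trace:
#0 VA=0x901C3A0ACB6 (r,user):
  [0] read 0x22 idx=18: raw=0x25007 flags P=1 W=1 U=1 S=0
  [1] read 0x25 idx=7: raw=0x27007 flags P=1 W=1 U=1 S=0
  [2] read 0x27 idx=29: raw=0x2B007 flags P=1 W=1 U=1 S=0
  [3] read 0x2B idx=10: raw=0x2C007 flags P=1 W=1 U=1 S=0
  ✓ 0x2CCB6  — 4 lookups
#1 VA=0x102400007B9 (r,user):
  [0] read 0x22 idx=2: raw=0x30007 flags P=1 W=1 U=1 S=0
  [1] read 0x30 idx=9: raw=0xE004 flags P=0 W=0 U=1 S=0
  ⇒ fault: PAGE_NOT_PRESENT  — 2 lookups
#2 VA=0x486C1C0A8B5 (r,kernel):
  [0] read 0x22 idx=9: raw=0x34007 flags P=1 W=1 U=1 S=0
  [1] read 0x34 idx=27: raw=0x35007 flags P=1 W=1 U=1 S=0
  [2] read 0x35 idx=14: raw=0x37007 flags P=1 W=1 U=1 S=0
  [3] read 0x37 idx=10: raw=0x39007 flags P=1 W=1 U=1 S=0
  ✓ 0x398B5  — 4 lookups

Access #1 PA: FAULT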